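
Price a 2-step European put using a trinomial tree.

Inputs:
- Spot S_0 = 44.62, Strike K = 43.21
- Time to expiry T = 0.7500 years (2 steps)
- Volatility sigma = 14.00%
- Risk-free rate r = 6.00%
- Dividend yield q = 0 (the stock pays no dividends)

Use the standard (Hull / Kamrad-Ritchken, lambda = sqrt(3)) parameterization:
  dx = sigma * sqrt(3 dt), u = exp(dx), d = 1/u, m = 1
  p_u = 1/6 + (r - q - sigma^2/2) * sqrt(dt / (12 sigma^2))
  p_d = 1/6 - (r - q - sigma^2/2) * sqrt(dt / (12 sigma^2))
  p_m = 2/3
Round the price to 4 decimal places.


Answer: Price = V(0,0) = 0.7275

Derivation:
dt = T/N = 0.375000; dx = sigma*sqrt(3*dt) = 0.148492
u = exp(dx) = 1.160084; d = 1/u = 0.862007
p_u = 0.230054, p_m = 0.666667, p_d = 0.103280
Discount per step: exp(-r*dt) = 0.977751
Stock lattice S(k, j) with j the centered position index:
  k=0: S(0,+0) = 44.6200
  k=1: S(1,-1) = 38.4627; S(1,+0) = 44.6200; S(1,+1) = 51.7629
  k=2: S(2,-2) = 33.1551; S(2,-1) = 38.4627; S(2,+0) = 44.6200; S(2,+1) = 51.7629; S(2,+2) = 60.0494
Terminal payoffs V(N, j) = max(K - S_T, 0):
  V(2,-2) = 10.054874; V(2,-1) = 4.747268; V(2,+0) = 0.000000; V(2,+1) = 0.000000; V(2,+2) = 0.000000
Backward induction: V(k, j) = exp(-r*dt) * [p_u * V(k+1, j+1) + p_m * V(k+1, j) + p_d * V(k+1, j-1)]
  V(1,-1) = exp(-r*dt) * [p_u*0.000000 + p_m*4.747268 + p_d*10.054874] = 4.109790
  V(1,+0) = exp(-r*dt) * [p_u*0.000000 + p_m*0.000000 + p_d*4.747268] = 0.479387
  V(1,+1) = exp(-r*dt) * [p_u*0.000000 + p_m*0.000000 + p_d*0.000000] = 0.000000
  V(0,+0) = exp(-r*dt) * [p_u*0.000000 + p_m*0.479387 + p_d*4.109790] = 0.727495


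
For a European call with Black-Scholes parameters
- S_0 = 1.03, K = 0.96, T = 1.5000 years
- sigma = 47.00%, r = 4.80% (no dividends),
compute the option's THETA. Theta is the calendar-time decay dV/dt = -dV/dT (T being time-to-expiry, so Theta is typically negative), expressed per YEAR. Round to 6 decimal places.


d1 = 0.5351627762; d2 = -0.0404673134
phi(d1) = 0.3457158335; exp(-qT) = 1.0000000000; exp(-rT) = 0.9305308958
Theta = -S*exp(-qT)*phi(d1)*sigma/(2*sqrt(T)) - r*K*exp(-rT)*N(d2) + q*S*exp(-qT)*N(d1)
N(d1) = 0.7037313481; N(d2) = 0.4838602829; sqrt(T) = 1.2247448714
Term 1 = -1.0300 * 1.0000000000 * 0.3457158335 * 0.4700 / (2 * 1.2247448714) = -0.0683248564
Term 2 = -0.0480 * 0.9600 * 0.9305308958 * 0.4838602829 = -0.0207473791
Term 3 = 0 (no dividend yield, q = 0)
Theta = -0.0683248564 + (-0.0207473791) + (0.0000000000) = -0.089072

Answer: Theta = -0.089072


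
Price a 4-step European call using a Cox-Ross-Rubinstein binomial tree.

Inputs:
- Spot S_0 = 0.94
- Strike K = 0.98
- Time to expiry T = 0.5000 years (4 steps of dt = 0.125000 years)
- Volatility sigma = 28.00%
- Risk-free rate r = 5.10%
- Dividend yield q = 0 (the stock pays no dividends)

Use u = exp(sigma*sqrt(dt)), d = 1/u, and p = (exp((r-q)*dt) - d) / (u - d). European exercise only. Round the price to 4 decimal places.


dt = T/N = 0.125000
u = exp(sigma*sqrt(dt)) = 1.104061; d = 1/u = 0.905747
p = (exp((r-q)*dt) - d) / (u - d) = 0.507520
Discount per step: exp(-r*dt) = 0.993645
Stock lattice S(k, i) with i counting down-moves:
  k=0: S(0,0) = 0.9400
  k=1: S(1,0) = 1.0378; S(1,1) = 0.8514
  k=2: S(2,0) = 1.1458; S(2,1) = 0.9400; S(2,2) = 0.7712
  k=3: S(3,0) = 1.2650; S(3,1) = 1.0378; S(3,2) = 0.8514; S(3,3) = 0.6985
  k=4: S(4,0) = 1.3967; S(4,1) = 1.1458; S(4,2) = 0.9400; S(4,3) = 0.7712; S(4,4) = 0.6326
Terminal payoffs V(N, i) = max(S_T - K, 0):
  V(4,0) = 0.416689; V(4,1) = 0.165813; V(4,2) = 0.000000; V(4,3) = 0.000000; V(4,4) = 0.000000
Backward induction: V(k, i) = exp(-r*dt) * [p * V(k+1, i) + (1-p) * V(k+1, i+1)].
  V(3,0) = exp(-r*dt) * [p*0.416689 + (1-p)*0.165813] = 0.291275
  V(3,1) = exp(-r*dt) * [p*0.165813 + (1-p)*0.000000] = 0.083619
  V(3,2) = exp(-r*dt) * [p*0.000000 + (1-p)*0.000000] = 0.000000
  V(3,3) = exp(-r*dt) * [p*0.000000 + (1-p)*0.000000] = 0.000000
  V(2,0) = exp(-r*dt) * [p*0.291275 + (1-p)*0.083619] = 0.187807
  V(2,1) = exp(-r*dt) * [p*0.083619 + (1-p)*0.000000] = 0.042169
  V(2,2) = exp(-r*dt) * [p*0.000000 + (1-p)*0.000000] = 0.000000
  V(1,0) = exp(-r*dt) * [p*0.187807 + (1-p)*0.042169] = 0.115345
  V(1,1) = exp(-r*dt) * [p*0.042169 + (1-p)*0.000000] = 0.021265
  V(0,0) = exp(-r*dt) * [p*0.115345 + (1-p)*0.021265] = 0.068574

Answer: Price = V(0,0) = 0.0686


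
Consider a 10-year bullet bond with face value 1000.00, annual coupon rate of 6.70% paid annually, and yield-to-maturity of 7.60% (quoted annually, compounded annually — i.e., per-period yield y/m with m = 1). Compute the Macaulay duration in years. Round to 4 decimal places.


Coupon per period c = face * coupon_rate / m = 67.000000
Periods per year m = 1; per-period yield y/m = 0.076000
Number of cashflows N = 10
Cashflows (t years, CF_t, discount factor 1/(1+y/m)^(m*t), PV):
  t = 1.0000: CF_t = 67.000000, DF = 0.929368, PV = 62.267658
  t = 2.0000: CF_t = 67.000000, DF = 0.863725, PV = 57.869571
  t = 3.0000: CF_t = 67.000000, DF = 0.802718, PV = 53.782129
  t = 4.0000: CF_t = 67.000000, DF = 0.746021, PV = 49.983391
  t = 5.0000: CF_t = 67.000000, DF = 0.693328, PV = 46.452966
  t = 6.0000: CF_t = 67.000000, DF = 0.644357, PV = 43.171901
  t = 7.0000: CF_t = 67.000000, DF = 0.598845, PV = 40.122585
  t = 8.0000: CF_t = 67.000000, DF = 0.556547, PV = 37.288648
  t = 9.0000: CF_t = 67.000000, DF = 0.517237, PV = 34.654877
  t = 10.0000: CF_t = 1067.000000, DF = 0.480704, PV = 512.910637
Price P = sum_t PV_t = 938.504362
Macaulay numerator sum_t t * PV_t:
  t * PV_t at t = 1.0000: 62.267658
  t * PV_t at t = 2.0000: 115.739141
  t * PV_t at t = 3.0000: 161.346387
  t * PV_t at t = 4.0000: 199.933564
  t * PV_t at t = 5.0000: 232.264829
  t * PV_t at t = 6.0000: 259.031407
  t * PV_t at t = 7.0000: 280.858093
  t * PV_t at t = 8.0000: 298.309181
  t * PV_t at t = 9.0000: 311.893892
  t * PV_t at t = 10.0000: 5129.106374
Macaulay duration D = (sum_t t * PV_t) / P = 7050.750526 / 938.504362 = 7.512752

Answer: Macaulay duration = 7.5128 years


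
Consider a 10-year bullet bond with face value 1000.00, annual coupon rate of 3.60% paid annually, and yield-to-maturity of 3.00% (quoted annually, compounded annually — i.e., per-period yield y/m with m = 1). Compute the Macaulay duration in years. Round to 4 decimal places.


Coupon per period c = face * coupon_rate / m = 36.000000
Periods per year m = 1; per-period yield y/m = 0.030000
Number of cashflows N = 10
Cashflows (t years, CF_t, discount factor 1/(1+y/m)^(m*t), PV):
  t = 1.0000: CF_t = 36.000000, DF = 0.970874, PV = 34.951456
  t = 2.0000: CF_t = 36.000000, DF = 0.942596, PV = 33.933453
  t = 3.0000: CF_t = 36.000000, DF = 0.915142, PV = 32.945100
  t = 4.0000: CF_t = 36.000000, DF = 0.888487, PV = 31.985534
  t = 5.0000: CF_t = 36.000000, DF = 0.862609, PV = 31.053916
  t = 6.0000: CF_t = 36.000000, DF = 0.837484, PV = 30.149433
  t = 7.0000: CF_t = 36.000000, DF = 0.813092, PV = 29.271294
  t = 8.0000: CF_t = 36.000000, DF = 0.789409, PV = 28.418732
  t = 9.0000: CF_t = 36.000000, DF = 0.766417, PV = 27.591002
  t = 10.0000: CF_t = 1036.000000, DF = 0.744094, PV = 770.881296
Price P = sum_t PV_t = 1051.181217
Macaulay numerator sum_t t * PV_t:
  t * PV_t at t = 1.0000: 34.951456
  t * PV_t at t = 2.0000: 67.866905
  t * PV_t at t = 3.0000: 98.835299
  t * PV_t at t = 4.0000: 127.942135
  t * PV_t at t = 5.0000: 155.269581
  t * PV_t at t = 6.0000: 180.896599
  t * PV_t at t = 7.0000: 204.899061
  t * PV_t at t = 8.0000: 227.349859
  t * PV_t at t = 9.0000: 248.319021
  t * PV_t at t = 10.0000: 7708.812958
Macaulay duration D = (sum_t t * PV_t) / P = 9055.142876 / 1051.181217 = 8.614255

Answer: Macaulay duration = 8.6143 years


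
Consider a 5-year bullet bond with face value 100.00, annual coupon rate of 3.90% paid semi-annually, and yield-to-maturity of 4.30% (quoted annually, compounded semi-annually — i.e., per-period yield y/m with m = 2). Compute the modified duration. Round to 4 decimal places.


Answer: Modified duration = 4.4898

Derivation:
Coupon per period c = face * coupon_rate / m = 1.950000
Periods per year m = 2; per-period yield y/m = 0.021500
Number of cashflows N = 10
Cashflows (t years, CF_t, discount factor 1/(1+y/m)^(m*t), PV):
  t = 0.5000: CF_t = 1.950000, DF = 0.978953, PV = 1.908957
  t = 1.0000: CF_t = 1.950000, DF = 0.958348, PV = 1.868779
  t = 1.5000: CF_t = 1.950000, DF = 0.938177, PV = 1.829446
  t = 2.0000: CF_t = 1.950000, DF = 0.918431, PV = 1.790940
  t = 2.5000: CF_t = 1.950000, DF = 0.899100, PV = 1.753246
  t = 3.0000: CF_t = 1.950000, DF = 0.880177, PV = 1.716344
  t = 3.5000: CF_t = 1.950000, DF = 0.861651, PV = 1.680219
  t = 4.0000: CF_t = 1.950000, DF = 0.843515, PV = 1.644855
  t = 4.5000: CF_t = 1.950000, DF = 0.825762, PV = 1.610235
  t = 5.0000: CF_t = 101.950000, DF = 0.808381, PV = 82.414480
Price P = sum_t PV_t = 98.217501
First compute Macaulay numerator sum_t t * PV_t:
  t * PV_t at t = 0.5000: 0.954479
  t * PV_t at t = 1.0000: 1.868779
  t * PV_t at t = 1.5000: 2.744168
  t * PV_t at t = 2.0000: 3.581881
  t * PV_t at t = 2.5000: 4.383114
  t * PV_t at t = 3.0000: 5.149033
  t * PV_t at t = 3.5000: 5.880768
  t * PV_t at t = 4.0000: 6.579420
  t * PV_t at t = 4.5000: 7.246058
  t * PV_t at t = 5.0000: 412.072398
Macaulay duration D = 450.460097 / 98.217501 = 4.586353
Modified duration = D / (1 + y/m) = 4.586353 / (1 + 0.021500) = 4.489821


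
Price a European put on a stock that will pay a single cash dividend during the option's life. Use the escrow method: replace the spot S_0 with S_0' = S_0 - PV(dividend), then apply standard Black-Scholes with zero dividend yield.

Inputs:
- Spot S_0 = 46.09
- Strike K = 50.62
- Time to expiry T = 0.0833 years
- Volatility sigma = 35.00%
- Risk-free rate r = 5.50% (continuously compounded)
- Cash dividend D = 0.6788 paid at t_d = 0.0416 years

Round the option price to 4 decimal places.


PV(D) = D * exp(-r * t_d) = 0.6788 * 0.99771462 = 0.67724868
S_0' = S_0 - PV(D) = 46.0900 - 0.67724868 = 45.41275132
d1 = (ln(S_0'/K) + (r + sigma^2/2)*T) / (sigma*sqrt(T)) = -0.97875695
d2 = d1 - sigma*sqrt(T) = -1.07977304
exp(-rT) = 0.99542898
N(-d1) = 0.83614996; N(-d2) = 0.85987837
P = K * exp(-rT) * N(-d2) - S_0' * N(-d1) = 50.6200 * 0.99542898 * 0.85987837 - 45.41275132 * 0.83614996 = 5.3562

Answer: Price = 5.3562


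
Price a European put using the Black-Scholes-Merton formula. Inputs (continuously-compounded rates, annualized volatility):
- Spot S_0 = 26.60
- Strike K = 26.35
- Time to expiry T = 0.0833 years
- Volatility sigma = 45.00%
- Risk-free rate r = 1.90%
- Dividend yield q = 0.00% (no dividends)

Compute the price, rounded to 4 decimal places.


Answer: Price = 1.2288

Derivation:
d1 = (ln(S/K) + (r - q + 0.5*sigma^2) * T) / (sigma * sqrt(T)) = 0.14983132
d2 = d1 - sigma * sqrt(T) = 0.01995349
exp(-rT) = 0.99841855; exp(-qT) = 1.00000000
P = K * exp(-rT) * N(-d2) - S_0 * exp(-qT) * N(-d1)
N(-d1) = 0.44044885; N(-d2) = 0.49204024
P = 26.3500 * 0.99841855 * 0.49204024 - 26.6000 * 1.00000000 * 0.44044885 = 1.2288


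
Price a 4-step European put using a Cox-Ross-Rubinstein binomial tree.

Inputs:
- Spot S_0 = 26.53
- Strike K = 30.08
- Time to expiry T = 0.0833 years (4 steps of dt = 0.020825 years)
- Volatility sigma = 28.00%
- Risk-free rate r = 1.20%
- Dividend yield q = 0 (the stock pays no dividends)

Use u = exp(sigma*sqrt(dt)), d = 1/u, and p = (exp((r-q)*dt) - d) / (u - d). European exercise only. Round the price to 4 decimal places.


dt = T/N = 0.020825
u = exp(sigma*sqrt(dt)) = 1.041234; d = 1/u = 0.960399
p = (exp((r-q)*dt) - d) / (u - d) = 0.492992
Discount per step: exp(-r*dt) = 0.999750
Stock lattice S(k, i) with i counting down-moves:
  k=0: S(0,0) = 26.5300
  k=1: S(1,0) = 27.6239; S(1,1) = 25.4794
  k=2: S(2,0) = 28.7630; S(2,1) = 26.5300; S(2,2) = 24.4704
  k=3: S(3,0) = 29.9490; S(3,1) = 27.6239; S(3,2) = 25.4794; S(3,3) = 23.5013
  k=4: S(4,0) = 31.1839; S(4,1) = 28.7630; S(4,2) = 26.5300; S(4,3) = 24.4704; S(4,4) = 22.5707
Terminal payoffs V(N, i) = max(K - S_T, 0):
  V(4,0) = 0.000000; V(4,1) = 1.317023; V(4,2) = 3.550000; V(4,3) = 5.609623; V(4,4) = 7.509349
Backward induction: V(k, i) = exp(-r*dt) * [p * V(k+1, i) + (1-p) * V(k+1, i+1)].
  V(3,0) = exp(-r*dt) * [p*0.000000 + (1-p)*1.317023] = 0.667575
  V(3,1) = exp(-r*dt) * [p*1.317023 + (1-p)*3.550000] = 2.448549
  V(3,2) = exp(-r*dt) * [p*3.550000 + (1-p)*5.609623] = 4.593098
  V(3,3) = exp(-r*dt) * [p*5.609623 + (1-p)*7.509349] = 6.571158
  V(2,0) = exp(-r*dt) * [p*0.667575 + (1-p)*2.448549] = 1.570151
  V(2,1) = exp(-r*dt) * [p*2.448549 + (1-p)*4.593098] = 3.534970
  V(2,2) = exp(-r*dt) * [p*4.593098 + (1-p)*6.571158] = 5.594592
  V(1,0) = exp(-r*dt) * [p*1.570151 + (1-p)*3.534970] = 2.565689
  V(1,1) = exp(-r*dt) * [p*3.534970 + (1-p)*5.594592] = 4.578071
  V(0,0) = exp(-r*dt) * [p*2.565689 + (1-p)*4.578071] = 3.585088

Answer: Price = V(0,0) = 3.5851


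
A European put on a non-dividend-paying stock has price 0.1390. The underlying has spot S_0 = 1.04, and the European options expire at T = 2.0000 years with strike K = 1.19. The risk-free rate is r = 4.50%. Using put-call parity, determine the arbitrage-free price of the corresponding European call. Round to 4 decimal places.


Put-call parity: C - P = S_0 * exp(-qT) - K * exp(-rT).
S_0 * exp(-qT) = 1.0400 * 1.00000000 = 1.04000000
K * exp(-rT) = 1.1900 * 0.91393119 = 1.08757811
C = P + S*exp(-qT) - K*exp(-rT)
C = 0.1390 + 1.04000000 - 1.08757811 = 0.0914

Answer: Call price = 0.0914


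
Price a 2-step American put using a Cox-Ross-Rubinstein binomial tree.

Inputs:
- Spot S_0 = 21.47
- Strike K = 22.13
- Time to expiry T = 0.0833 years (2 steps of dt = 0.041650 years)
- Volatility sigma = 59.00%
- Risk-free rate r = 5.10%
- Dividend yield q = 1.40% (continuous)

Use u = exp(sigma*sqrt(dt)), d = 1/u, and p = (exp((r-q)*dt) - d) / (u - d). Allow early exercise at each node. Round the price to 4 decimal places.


dt = T/N = 0.041650
u = exp(sigma*sqrt(dt)) = 1.127958; d = 1/u = 0.886558
p = (exp((r-q)*dt) - d) / (u - d) = 0.476323
Discount per step: exp(-r*dt) = 0.997878
Stock lattice S(k, i) with i counting down-moves:
  k=0: S(0,0) = 21.4700
  k=1: S(1,0) = 24.2173; S(1,1) = 19.0344
  k=2: S(2,0) = 27.3161; S(2,1) = 21.4700; S(2,2) = 16.8751
Terminal payoffs V(N, i) = max(K - S_T, 0):
  V(2,0) = 0.000000; V(2,1) = 0.660000; V(2,2) = 5.254915
Backward induction: V(k, i) = exp(-r*dt) * [p * V(k+1, i) + (1-p) * V(k+1, i+1)]; then take max(V_cont, immediate exercise) for American.
  V(1,0) = exp(-r*dt) * [p*0.000000 + (1-p)*0.660000] = 0.344894; exercise = 0.000000; V(1,0) = max -> 0.344894
  V(1,1) = exp(-r*dt) * [p*0.660000 + (1-p)*5.254915] = 3.059746; exercise = 3.095608; V(1,1) = max -> 3.095608
  V(0,0) = exp(-r*dt) * [p*0.344894 + (1-p)*3.095608] = 1.781592; exercise = 0.660000; V(0,0) = max -> 1.781592

Answer: Price = V(0,0) = 1.7816


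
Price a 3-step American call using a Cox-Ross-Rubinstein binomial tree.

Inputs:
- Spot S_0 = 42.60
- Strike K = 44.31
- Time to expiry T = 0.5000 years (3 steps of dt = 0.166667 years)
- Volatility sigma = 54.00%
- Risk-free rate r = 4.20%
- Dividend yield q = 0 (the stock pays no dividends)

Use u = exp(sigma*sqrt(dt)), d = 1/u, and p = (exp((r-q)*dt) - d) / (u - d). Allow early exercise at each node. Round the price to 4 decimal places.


Answer: Price = V(0,0) = 6.6246

Derivation:
dt = T/N = 0.166667
u = exp(sigma*sqrt(dt)) = 1.246643; d = 1/u = 0.802154
p = (exp((r-q)*dt) - d) / (u - d) = 0.460912
Discount per step: exp(-r*dt) = 0.993024
Stock lattice S(k, i) with i counting down-moves:
  k=0: S(0,0) = 42.6000
  k=1: S(1,0) = 53.1070; S(1,1) = 34.1718
  k=2: S(2,0) = 66.2054; S(2,1) = 42.6000; S(2,2) = 27.4110
  k=3: S(3,0) = 82.5345; S(3,1) = 53.1070; S(3,2) = 34.1718; S(3,3) = 21.9879
Terminal payoffs V(N, i) = max(S_T - K, 0):
  V(3,0) = 38.224508; V(3,1) = 8.796978; V(3,2) = 0.000000; V(3,3) = 0.000000
Backward induction: V(k, i) = exp(-r*dt) * [p * V(k+1, i) + (1-p) * V(k+1, i+1)]; then take max(V_cont, immediate exercise) for American.
  V(2,0) = exp(-r*dt) * [p*38.224508 + (1-p)*8.796978] = 22.204512; exercise = 21.895425; V(2,0) = max -> 22.204512
  V(2,1) = exp(-r*dt) * [p*8.796978 + (1-p)*0.000000] = 4.026352; exercise = 0.000000; V(2,1) = max -> 4.026352
  V(2,2) = exp(-r*dt) * [p*0.000000 + (1-p)*0.000000] = 0.000000; exercise = 0.000000; V(2,2) = max -> 0.000000
  V(1,0) = exp(-r*dt) * [p*22.204512 + (1-p)*4.026352] = 12.318359; exercise = 8.796978; V(1,0) = max -> 12.318359
  V(1,1) = exp(-r*dt) * [p*4.026352 + (1-p)*0.000000] = 1.842850; exercise = 0.000000; V(1,1) = max -> 1.842850
  V(0,0) = exp(-r*dt) * [p*12.318359 + (1-p)*1.842850] = 6.624606; exercise = 0.000000; V(0,0) = max -> 6.624606


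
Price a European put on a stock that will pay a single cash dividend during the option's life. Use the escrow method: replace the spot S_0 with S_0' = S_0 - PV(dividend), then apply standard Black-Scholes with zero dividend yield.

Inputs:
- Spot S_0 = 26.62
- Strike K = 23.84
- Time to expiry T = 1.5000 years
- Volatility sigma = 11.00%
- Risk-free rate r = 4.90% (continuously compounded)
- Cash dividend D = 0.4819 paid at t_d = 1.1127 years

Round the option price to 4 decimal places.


PV(D) = D * exp(-r * t_d) = 0.4819 * 0.94693739 = 0.45632913
S_0' = S_0 - PV(D) = 26.6200 - 0.45632913 = 26.16367087
d1 = (ln(S_0'/K) + (r + sigma^2/2)*T) / (sigma*sqrt(T)) = 1.30329183
d2 = d1 - sigma*sqrt(T) = 1.16856989
exp(-rT) = 0.92913615
N(-d1) = 0.09623757; N(-d2) = 0.12128848
P = K * exp(-rT) * N(-d2) - S_0' * N(-d1) = 23.8400 * 0.92913615 * 0.12128848 - 26.16367087 * 0.09623757 = 0.1687

Answer: Price = 0.1687


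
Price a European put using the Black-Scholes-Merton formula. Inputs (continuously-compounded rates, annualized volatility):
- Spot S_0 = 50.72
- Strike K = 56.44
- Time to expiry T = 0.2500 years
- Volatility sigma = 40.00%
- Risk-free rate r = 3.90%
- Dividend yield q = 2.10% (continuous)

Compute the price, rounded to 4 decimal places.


d1 = (ln(S/K) + (r - q + 0.5*sigma^2) * T) / (sigma * sqrt(T)) = -0.41178908
d2 = d1 - sigma * sqrt(T) = -0.61178908
exp(-rT) = 0.99029738; exp(-qT) = 0.99476376
P = K * exp(-rT) * N(-d2) - S_0 * exp(-qT) * N(-d1)
N(-d1) = 0.65975299; N(-d2) = 0.72966134
P = 56.4400 * 0.99029738 * 0.72966134 - 50.7200 * 0.99476376 * 0.65975299 = 7.4951

Answer: Price = 7.4951


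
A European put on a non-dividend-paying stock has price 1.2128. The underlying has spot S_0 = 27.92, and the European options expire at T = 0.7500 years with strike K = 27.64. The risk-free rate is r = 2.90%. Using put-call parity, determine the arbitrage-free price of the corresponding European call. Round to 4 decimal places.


Put-call parity: C - P = S_0 * exp(-qT) - K * exp(-rT).
S_0 * exp(-qT) = 27.9200 * 1.00000000 = 27.92000000
K * exp(-rT) = 27.6400 * 0.97848483 = 27.04532058
C = P + S*exp(-qT) - K*exp(-rT)
C = 1.2128 + 27.92000000 - 27.04532058 = 2.0875

Answer: Call price = 2.0875


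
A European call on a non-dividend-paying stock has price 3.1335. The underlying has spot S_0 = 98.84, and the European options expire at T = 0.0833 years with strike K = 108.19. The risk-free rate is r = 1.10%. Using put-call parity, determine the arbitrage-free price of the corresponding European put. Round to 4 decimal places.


Put-call parity: C - P = S_0 * exp(-qT) - K * exp(-rT).
S_0 * exp(-qT) = 98.8400 * 1.00000000 = 98.84000000
K * exp(-rT) = 108.1900 * 0.99908412 = 108.09091091
P = C - S*exp(-qT) + K*exp(-rT)
P = 3.1335 - 98.84000000 + 108.09091091 = 12.3844

Answer: Put price = 12.3844


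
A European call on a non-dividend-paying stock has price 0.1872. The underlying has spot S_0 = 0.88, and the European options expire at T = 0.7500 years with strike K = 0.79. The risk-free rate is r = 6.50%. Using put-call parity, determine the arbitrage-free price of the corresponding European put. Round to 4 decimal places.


Put-call parity: C - P = S_0 * exp(-qT) - K * exp(-rT).
S_0 * exp(-qT) = 0.8800 * 1.00000000 = 0.88000000
K * exp(-rT) = 0.7900 * 0.95241920 = 0.75241117
P = C - S*exp(-qT) + K*exp(-rT)
P = 0.1872 - 0.88000000 + 0.75241117 = 0.0596

Answer: Put price = 0.0596


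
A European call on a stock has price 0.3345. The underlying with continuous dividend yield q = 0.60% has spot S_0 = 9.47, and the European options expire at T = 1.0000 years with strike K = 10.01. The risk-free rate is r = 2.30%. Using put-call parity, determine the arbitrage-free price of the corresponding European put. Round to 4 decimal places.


Answer: Put price = 0.7035

Derivation:
Put-call parity: C - P = S_0 * exp(-qT) - K * exp(-rT).
S_0 * exp(-qT) = 9.4700 * 0.99401796 = 9.41335012
K * exp(-rT) = 10.0100 * 0.97726248 = 9.78239746
P = C - S*exp(-qT) + K*exp(-rT)
P = 0.3345 - 9.41335012 + 9.78239746 = 0.7035


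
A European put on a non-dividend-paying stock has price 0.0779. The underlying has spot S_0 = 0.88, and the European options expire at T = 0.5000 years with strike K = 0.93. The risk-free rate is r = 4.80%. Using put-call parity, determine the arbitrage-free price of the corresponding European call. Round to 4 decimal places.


Put-call parity: C - P = S_0 * exp(-qT) - K * exp(-rT).
S_0 * exp(-qT) = 0.8800 * 1.00000000 = 0.88000000
K * exp(-rT) = 0.9300 * 0.97628571 = 0.90794571
C = P + S*exp(-qT) - K*exp(-rT)
C = 0.0779 + 0.88000000 - 0.90794571 = 0.0500

Answer: Call price = 0.0500


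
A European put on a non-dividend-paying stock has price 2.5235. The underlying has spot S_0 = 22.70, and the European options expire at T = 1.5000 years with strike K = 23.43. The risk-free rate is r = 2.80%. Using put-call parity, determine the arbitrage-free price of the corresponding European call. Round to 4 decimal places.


Answer: Call price = 2.7572

Derivation:
Put-call parity: C - P = S_0 * exp(-qT) - K * exp(-rT).
S_0 * exp(-qT) = 22.7000 * 1.00000000 = 22.70000000
K * exp(-rT) = 23.4300 * 0.95886978 = 22.46631896
C = P + S*exp(-qT) - K*exp(-rT)
C = 2.5235 + 22.70000000 - 22.46631896 = 2.7572


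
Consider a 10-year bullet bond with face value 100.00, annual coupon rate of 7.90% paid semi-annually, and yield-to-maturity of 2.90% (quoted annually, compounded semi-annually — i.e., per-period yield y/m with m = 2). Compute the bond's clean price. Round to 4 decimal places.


Coupon per period c = face * coupon_rate / m = 3.950000
Periods per year m = 2; per-period yield y/m = 0.014500
Number of cashflows N = 20
Cashflows (t years, CF_t, discount factor 1/(1+y/m)^(m*t), PV):
  t = 0.5000: CF_t = 3.950000, DF = 0.985707, PV = 3.893544
  t = 1.0000: CF_t = 3.950000, DF = 0.971619, PV = 3.837894
  t = 1.5000: CF_t = 3.950000, DF = 0.957732, PV = 3.783040
  t = 2.0000: CF_t = 3.950000, DF = 0.944043, PV = 3.728970
  t = 2.5000: CF_t = 3.950000, DF = 0.930550, PV = 3.675673
  t = 3.0000: CF_t = 3.950000, DF = 0.917250, PV = 3.623137
  t = 3.5000: CF_t = 3.950000, DF = 0.904140, PV = 3.571353
  t = 4.0000: CF_t = 3.950000, DF = 0.891217, PV = 3.520308
  t = 4.5000: CF_t = 3.950000, DF = 0.878479, PV = 3.469993
  t = 5.0000: CF_t = 3.950000, DF = 0.865923, PV = 3.420398
  t = 5.5000: CF_t = 3.950000, DF = 0.853547, PV = 3.371511
  t = 6.0000: CF_t = 3.950000, DF = 0.841347, PV = 3.323322
  t = 6.5000: CF_t = 3.950000, DF = 0.829322, PV = 3.275823
  t = 7.0000: CF_t = 3.950000, DF = 0.817469, PV = 3.229002
  t = 7.5000: CF_t = 3.950000, DF = 0.805785, PV = 3.182851
  t = 8.0000: CF_t = 3.950000, DF = 0.794268, PV = 3.137359
  t = 8.5000: CF_t = 3.950000, DF = 0.782916, PV = 3.092518
  t = 9.0000: CF_t = 3.950000, DF = 0.771726, PV = 3.048317
  t = 9.5000: CF_t = 3.950000, DF = 0.760696, PV = 3.004748
  t = 10.0000: CF_t = 103.950000, DF = 0.749823, PV = 77.944139
Price P = sum_t PV_t = 143.133902

Answer: Price = 143.1339


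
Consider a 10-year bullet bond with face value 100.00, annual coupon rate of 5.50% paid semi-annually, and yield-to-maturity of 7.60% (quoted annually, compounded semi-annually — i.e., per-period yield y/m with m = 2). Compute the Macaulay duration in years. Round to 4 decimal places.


Answer: Macaulay duration = 7.6124 years

Derivation:
Coupon per period c = face * coupon_rate / m = 2.750000
Periods per year m = 2; per-period yield y/m = 0.038000
Number of cashflows N = 20
Cashflows (t years, CF_t, discount factor 1/(1+y/m)^(m*t), PV):
  t = 0.5000: CF_t = 2.750000, DF = 0.963391, PV = 2.649326
  t = 1.0000: CF_t = 2.750000, DF = 0.928122, PV = 2.552337
  t = 1.5000: CF_t = 2.750000, DF = 0.894145, PV = 2.458899
  t = 2.0000: CF_t = 2.750000, DF = 0.861411, PV = 2.368881
  t = 2.5000: CF_t = 2.750000, DF = 0.829876, PV = 2.282159
  t = 3.0000: CF_t = 2.750000, DF = 0.799495, PV = 2.198612
  t = 3.5000: CF_t = 2.750000, DF = 0.770227, PV = 2.118123
  t = 4.0000: CF_t = 2.750000, DF = 0.742030, PV = 2.040581
  t = 4.5000: CF_t = 2.750000, DF = 0.714865, PV = 1.965878
  t = 5.0000: CF_t = 2.750000, DF = 0.688694, PV = 1.893909
  t = 5.5000: CF_t = 2.750000, DF = 0.663482, PV = 1.824575
  t = 6.0000: CF_t = 2.750000, DF = 0.639193, PV = 1.757780
  t = 6.5000: CF_t = 2.750000, DF = 0.615793, PV = 1.693429
  t = 7.0000: CF_t = 2.750000, DF = 0.593249, PV = 1.631435
  t = 7.5000: CF_t = 2.750000, DF = 0.571531, PV = 1.571710
  t = 8.0000: CF_t = 2.750000, DF = 0.550608, PV = 1.514171
  t = 8.5000: CF_t = 2.750000, DF = 0.530451, PV = 1.458739
  t = 9.0000: CF_t = 2.750000, DF = 0.511031, PV = 1.405337
  t = 9.5000: CF_t = 2.750000, DF = 0.492323, PV = 1.353889
  t = 10.0000: CF_t = 102.750000, DF = 0.474300, PV = 48.734303
Price P = sum_t PV_t = 85.474073
Macaulay numerator sum_t t * PV_t:
  t * PV_t at t = 0.5000: 1.324663
  t * PV_t at t = 1.0000: 2.552337
  t * PV_t at t = 1.5000: 3.688348
  t * PV_t at t = 2.0000: 4.737762
  t * PV_t at t = 2.5000: 5.705398
  t * PV_t at t = 3.0000: 6.595836
  t * PV_t at t = 3.5000: 7.413431
  t * PV_t at t = 4.0000: 8.162325
  t * PV_t at t = 4.5000: 8.846450
  t * PV_t at t = 5.0000: 9.469546
  t * PV_t at t = 5.5000: 10.035164
  t * PV_t at t = 6.0000: 10.546678
  t * PV_t at t = 6.5000: 11.007291
  t * PV_t at t = 7.0000: 11.420044
  t * PV_t at t = 7.5000: 11.787824
  t * PV_t at t = 8.0000: 12.113371
  t * PV_t at t = 8.5000: 12.399284
  t * PV_t at t = 9.0000: 12.648029
  t * PV_t at t = 9.5000: 12.861943
  t * PV_t at t = 10.0000: 487.343031
Macaulay duration D = (sum_t t * PV_t) / P = 650.658756 / 85.474073 = 7.612352


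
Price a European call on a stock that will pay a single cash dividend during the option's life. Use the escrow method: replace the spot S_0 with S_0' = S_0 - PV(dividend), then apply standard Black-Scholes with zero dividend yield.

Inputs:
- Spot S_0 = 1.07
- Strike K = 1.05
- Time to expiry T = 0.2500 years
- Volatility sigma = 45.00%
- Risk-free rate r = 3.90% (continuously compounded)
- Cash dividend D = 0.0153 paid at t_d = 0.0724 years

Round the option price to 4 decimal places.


PV(D) = D * exp(-r * t_d) = 0.0153 * 0.99718038 = 0.01525686
S_0' = S_0 - PV(D) = 1.0700 - 0.01525686 = 1.05474314
d1 = (ln(S_0'/K) + (r + sigma^2/2)*T) / (sigma*sqrt(T)) = 0.17586491
d2 = d1 - sigma*sqrt(T) = -0.04913509
exp(-rT) = 0.99029738
N(d1) = 0.56979996; N(d2) = 0.48040582
C = S_0' * N(d1) - K * exp(-rT) * N(d2) = 1.05474314 * 0.56979996 - 1.0500 * 0.99029738 * 0.48040582 = 0.1015

Answer: Price = 0.1015


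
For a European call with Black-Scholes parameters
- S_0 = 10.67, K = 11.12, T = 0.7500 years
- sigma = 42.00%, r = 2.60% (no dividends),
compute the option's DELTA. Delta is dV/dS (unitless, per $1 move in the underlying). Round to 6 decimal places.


d1 = 0.1219055202; d2 = -0.2418251494
phi(d1) = 0.3959889346; exp(-qT) = 1.0000000000; exp(-rT) = 0.9806888952
N(d1) = 0.5485130781
Delta = exp(-qT) * N(d1) = 1.0000000000 * 0.5485130781 = 0.548513

Answer: Delta = 0.548513


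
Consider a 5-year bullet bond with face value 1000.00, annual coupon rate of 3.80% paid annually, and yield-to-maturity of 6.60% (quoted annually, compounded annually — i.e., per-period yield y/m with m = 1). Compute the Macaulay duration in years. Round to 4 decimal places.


Coupon per period c = face * coupon_rate / m = 38.000000
Periods per year m = 1; per-period yield y/m = 0.066000
Number of cashflows N = 5
Cashflows (t years, CF_t, discount factor 1/(1+y/m)^(m*t), PV):
  t = 1.0000: CF_t = 38.000000, DF = 0.938086, PV = 35.647280
  t = 2.0000: CF_t = 38.000000, DF = 0.880006, PV = 33.440225
  t = 3.0000: CF_t = 38.000000, DF = 0.825521, PV = 31.369817
  t = 4.0000: CF_t = 38.000000, DF = 0.774410, PV = 29.427596
  t = 5.0000: CF_t = 1038.000000, DF = 0.726464, PV = 754.069422
Price P = sum_t PV_t = 883.954338
Macaulay numerator sum_t t * PV_t:
  t * PV_t at t = 1.0000: 35.647280
  t * PV_t at t = 2.0000: 66.880449
  t * PV_t at t = 3.0000: 94.109450
  t * PV_t at t = 4.0000: 117.710382
  t * PV_t at t = 5.0000: 3770.347109
Macaulay duration D = (sum_t t * PV_t) / P = 4084.694670 / 883.954338 = 4.620934

Answer: Macaulay duration = 4.6209 years


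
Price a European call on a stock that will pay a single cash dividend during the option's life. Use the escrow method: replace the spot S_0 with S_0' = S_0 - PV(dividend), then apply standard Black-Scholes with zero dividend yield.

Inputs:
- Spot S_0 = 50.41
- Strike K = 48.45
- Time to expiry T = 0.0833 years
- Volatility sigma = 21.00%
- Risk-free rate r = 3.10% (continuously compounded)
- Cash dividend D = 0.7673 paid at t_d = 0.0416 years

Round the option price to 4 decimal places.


PV(D) = D * exp(-r * t_d) = 0.7673 * 0.99871123 = 0.76631113
S_0' = S_0 - PV(D) = 50.4100 - 0.76631113 = 49.64368887
d1 = (ln(S_0'/K) + (r + sigma^2/2)*T) / (sigma*sqrt(T)) = 0.47447882
d2 = d1 - sigma*sqrt(T) = 0.41386917
exp(-rT) = 0.99742103
N(d1) = 0.68242075; N(d2) = 0.66051504
C = S_0' * N(d1) - K * exp(-rT) * N(d2) = 49.64368887 * 0.68242075 - 48.4500 * 0.99742103 * 0.66051504 = 1.9585

Answer: Price = 1.9585


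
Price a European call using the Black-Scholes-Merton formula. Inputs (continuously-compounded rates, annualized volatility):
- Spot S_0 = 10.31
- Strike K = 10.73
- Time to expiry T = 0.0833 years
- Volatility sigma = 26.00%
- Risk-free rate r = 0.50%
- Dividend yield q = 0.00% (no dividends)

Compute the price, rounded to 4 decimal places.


d1 = (ln(S/K) + (r - q + 0.5*sigma^2) * T) / (sigma * sqrt(T)) = -0.48903202
d2 = d1 - sigma * sqrt(T) = -0.56407255
exp(-rT) = 0.99958359; exp(-qT) = 1.00000000
C = S_0 * exp(-qT) * N(d1) - K * exp(-rT) * N(d2)
N(d1) = 0.31240951; N(d2) = 0.28635238
C = 10.3100 * 1.00000000 * 0.31240951 - 10.7300 * 0.99958359 * 0.28635238 = 0.1497

Answer: Price = 0.1497


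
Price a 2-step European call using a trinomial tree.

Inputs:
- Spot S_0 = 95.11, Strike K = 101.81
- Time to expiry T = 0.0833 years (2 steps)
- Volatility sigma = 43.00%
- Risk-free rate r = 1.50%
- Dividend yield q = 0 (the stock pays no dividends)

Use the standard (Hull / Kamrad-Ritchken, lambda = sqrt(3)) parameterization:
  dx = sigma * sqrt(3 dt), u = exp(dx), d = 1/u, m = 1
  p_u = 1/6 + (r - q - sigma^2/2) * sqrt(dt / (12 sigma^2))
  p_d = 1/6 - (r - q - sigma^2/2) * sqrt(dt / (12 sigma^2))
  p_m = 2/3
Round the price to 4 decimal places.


dt = T/N = 0.041650; dx = sigma*sqrt(3*dt) = 0.151998
u = exp(dx) = 1.164157; d = 1/u = 0.858990
p_u = 0.156055, p_m = 0.666667, p_d = 0.177278
Discount per step: exp(-r*dt) = 0.999375
Stock lattice S(k, j) with j the centered position index:
  k=0: S(0,+0) = 95.1100
  k=1: S(1,-1) = 81.6986; S(1,+0) = 95.1100; S(1,+1) = 110.7230
  k=2: S(2,-2) = 70.1783; S(2,-1) = 81.6986; S(2,+0) = 95.1100; S(2,+1) = 110.7230; S(2,+2) = 128.8990
Terminal payoffs V(N, j) = max(S_T - K, 0):
  V(2,-2) = 0.000000; V(2,-1) = 0.000000; V(2,+0) = 0.000000; V(2,+1) = 8.913009; V(2,+2) = 27.089008
Backward induction: V(k, j) = exp(-r*dt) * [p_u * V(k+1, j+1) + p_m * V(k+1, j) + p_d * V(k+1, j-1)]
  V(1,-1) = exp(-r*dt) * [p_u*0.000000 + p_m*0.000000 + p_d*0.000000] = 0.000000
  V(1,+0) = exp(-r*dt) * [p_u*8.913009 + p_m*0.000000 + p_d*0.000000] = 1.390054
  V(1,+1) = exp(-r*dt) * [p_u*27.089008 + p_m*8.913009 + p_d*0.000000] = 10.163039
  V(0,+0) = exp(-r*dt) * [p_u*10.163039 + p_m*1.390054 + p_d*0.000000] = 2.511130

Answer: Price = V(0,0) = 2.5111


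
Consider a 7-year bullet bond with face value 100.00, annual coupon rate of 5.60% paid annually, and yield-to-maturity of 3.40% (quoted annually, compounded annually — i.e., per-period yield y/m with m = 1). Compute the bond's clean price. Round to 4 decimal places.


Answer: Price = 113.5023

Derivation:
Coupon per period c = face * coupon_rate / m = 5.600000
Periods per year m = 1; per-period yield y/m = 0.034000
Number of cashflows N = 7
Cashflows (t years, CF_t, discount factor 1/(1+y/m)^(m*t), PV):
  t = 1.0000: CF_t = 5.600000, DF = 0.967118, PV = 5.415861
  t = 2.0000: CF_t = 5.600000, DF = 0.935317, PV = 5.237776
  t = 3.0000: CF_t = 5.600000, DF = 0.904562, PV = 5.065548
  t = 4.0000: CF_t = 5.600000, DF = 0.874818, PV = 4.898982
  t = 5.0000: CF_t = 5.600000, DF = 0.846052, PV = 4.737894
  t = 6.0000: CF_t = 5.600000, DF = 0.818233, PV = 4.582102
  t = 7.0000: CF_t = 105.600000, DF = 0.791327, PV = 83.564178
Price P = sum_t PV_t = 113.502342


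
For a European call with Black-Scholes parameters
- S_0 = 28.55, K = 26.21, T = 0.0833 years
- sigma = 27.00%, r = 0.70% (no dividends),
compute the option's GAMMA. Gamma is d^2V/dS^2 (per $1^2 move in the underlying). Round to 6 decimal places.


d1 = 1.1438352705; d2 = 1.0659085741
phi(d1) = 0.2073974878; exp(-qT) = 1.0000000000; exp(-rT) = 0.9994170700
Gamma = exp(-qT) * phi(d1) / (S * sigma * sqrt(T)) = 1.0000000000 * 0.2073974878 / (28.5500 * 0.2700 * 0.2886173938) = 0.093220

Answer: Gamma = 0.093220


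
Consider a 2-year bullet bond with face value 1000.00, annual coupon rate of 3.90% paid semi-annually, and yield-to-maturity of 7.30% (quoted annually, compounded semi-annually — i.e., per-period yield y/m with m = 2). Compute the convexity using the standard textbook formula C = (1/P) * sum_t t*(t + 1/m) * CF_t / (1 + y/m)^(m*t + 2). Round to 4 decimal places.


Answer: Convexity = 4.4722

Derivation:
Coupon per period c = face * coupon_rate / m = 19.500000
Periods per year m = 2; per-period yield y/m = 0.036500
Number of cashflows N = 4
Cashflows (t years, CF_t, discount factor 1/(1+y/m)^(m*t), PV):
  t = 0.5000: CF_t = 19.500000, DF = 0.964785, PV = 18.813314
  t = 1.0000: CF_t = 19.500000, DF = 0.930811, PV = 18.150809
  t = 1.5000: CF_t = 19.500000, DF = 0.898033, PV = 17.511635
  t = 2.0000: CF_t = 1019.500000, DF = 0.866409, PV = 883.303608
Price P = sum_t PV_t = 937.779366
Convexity numerator sum_t t*(t + 1/m) * CF_t / (1+y/m)^(m*t + 2):
  t = 0.5000: term = 8.755817
  t = 1.0000: term = 25.342453
  t = 1.5000: term = 48.900053
  t = 2.0000: term = 4110.942439
Convexity = (1/P) * sum = 4193.940763 / 937.779366 = 4.472204


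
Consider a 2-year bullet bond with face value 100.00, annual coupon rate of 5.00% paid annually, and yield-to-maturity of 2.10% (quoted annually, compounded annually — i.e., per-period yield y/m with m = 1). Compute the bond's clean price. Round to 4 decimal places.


Coupon per period c = face * coupon_rate / m = 5.000000
Periods per year m = 1; per-period yield y/m = 0.021000
Number of cashflows N = 2
Cashflows (t years, CF_t, discount factor 1/(1+y/m)^(m*t), PV):
  t = 1.0000: CF_t = 5.000000, DF = 0.979432, PV = 4.897160
  t = 2.0000: CF_t = 105.000000, DF = 0.959287, PV = 100.725125
Price P = sum_t PV_t = 105.622285

Answer: Price = 105.6223


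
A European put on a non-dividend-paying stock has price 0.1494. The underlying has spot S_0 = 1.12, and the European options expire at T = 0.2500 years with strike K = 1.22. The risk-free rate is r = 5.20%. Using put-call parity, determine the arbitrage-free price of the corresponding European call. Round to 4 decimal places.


Answer: Call price = 0.0652

Derivation:
Put-call parity: C - P = S_0 * exp(-qT) - K * exp(-rT).
S_0 * exp(-qT) = 1.1200 * 1.00000000 = 1.12000000
K * exp(-rT) = 1.2200 * 0.98708414 = 1.20424264
C = P + S*exp(-qT) - K*exp(-rT)
C = 0.1494 + 1.12000000 - 1.20424264 = 0.0652


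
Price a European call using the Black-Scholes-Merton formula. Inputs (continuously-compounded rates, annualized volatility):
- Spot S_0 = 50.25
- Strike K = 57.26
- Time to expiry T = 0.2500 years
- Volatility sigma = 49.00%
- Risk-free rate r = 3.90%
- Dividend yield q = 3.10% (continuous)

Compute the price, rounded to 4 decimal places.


d1 = (ln(S/K) + (r - q + 0.5*sigma^2) * T) / (sigma * sqrt(T)) = -0.40236430
d2 = d1 - sigma * sqrt(T) = -0.64736430
exp(-rT) = 0.99029738; exp(-qT) = 0.99227995
C = S_0 * exp(-qT) * N(d1) - K * exp(-rT) * N(d2)
N(d1) = 0.34370797; N(d2) = 0.25869810
C = 50.2500 * 0.99227995 * 0.34370797 - 57.2600 * 0.99029738 * 0.25869810 = 2.4687

Answer: Price = 2.4687


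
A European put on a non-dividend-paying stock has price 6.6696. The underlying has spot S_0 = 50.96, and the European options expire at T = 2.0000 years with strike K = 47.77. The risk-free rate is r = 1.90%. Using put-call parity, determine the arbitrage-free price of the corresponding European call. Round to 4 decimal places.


Answer: Call price = 11.6408

Derivation:
Put-call parity: C - P = S_0 * exp(-qT) - K * exp(-rT).
S_0 * exp(-qT) = 50.9600 * 1.00000000 = 50.96000000
K * exp(-rT) = 47.7700 * 0.96271294 = 45.98879719
C = P + S*exp(-qT) - K*exp(-rT)
C = 6.6696 + 50.96000000 - 45.98879719 = 11.6408


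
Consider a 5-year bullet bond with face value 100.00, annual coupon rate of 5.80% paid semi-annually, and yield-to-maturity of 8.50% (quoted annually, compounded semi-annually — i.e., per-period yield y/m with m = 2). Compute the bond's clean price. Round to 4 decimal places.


Answer: Price = 89.1853

Derivation:
Coupon per period c = face * coupon_rate / m = 2.900000
Periods per year m = 2; per-period yield y/m = 0.042500
Number of cashflows N = 10
Cashflows (t years, CF_t, discount factor 1/(1+y/m)^(m*t), PV):
  t = 0.5000: CF_t = 2.900000, DF = 0.959233, PV = 2.781775
  t = 1.0000: CF_t = 2.900000, DF = 0.920127, PV = 2.668369
  t = 1.5000: CF_t = 2.900000, DF = 0.882616, PV = 2.559586
  t = 2.0000: CF_t = 2.900000, DF = 0.846634, PV = 2.455239
  t = 2.5000: CF_t = 2.900000, DF = 0.812119, PV = 2.355145
  t = 3.0000: CF_t = 2.900000, DF = 0.779011, PV = 2.259132
  t = 3.5000: CF_t = 2.900000, DF = 0.747253, PV = 2.167033
  t = 4.0000: CF_t = 2.900000, DF = 0.716789, PV = 2.078689
  t = 4.5000: CF_t = 2.900000, DF = 0.687568, PV = 1.993946
  t = 5.0000: CF_t = 102.900000, DF = 0.659537, PV = 67.866388
Price P = sum_t PV_t = 89.185303


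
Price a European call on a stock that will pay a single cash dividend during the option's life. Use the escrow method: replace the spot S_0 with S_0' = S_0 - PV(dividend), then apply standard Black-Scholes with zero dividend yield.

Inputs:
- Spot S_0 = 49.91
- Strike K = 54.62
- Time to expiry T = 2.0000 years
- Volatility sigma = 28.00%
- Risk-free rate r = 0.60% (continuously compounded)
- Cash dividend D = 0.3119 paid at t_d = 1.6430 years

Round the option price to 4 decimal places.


PV(D) = D * exp(-r * t_d) = 0.3119 * 0.99019043 = 0.30884040
S_0' = S_0 - PV(D) = 49.9100 - 0.30884040 = 49.60115960
d1 = (ln(S_0'/K) + (r + sigma^2/2)*T) / (sigma*sqrt(T)) = -0.01511669
d2 = d1 - sigma*sqrt(T) = -0.41109649
exp(-rT) = 0.98807171
N(d1) = 0.49396954; N(d2) = 0.34050089
C = S_0' * N(d1) - K * exp(-rT) * N(d2) = 49.60115960 * 0.49396954 - 54.6200 * 0.98807171 * 0.34050089 = 6.1251

Answer: Price = 6.1251


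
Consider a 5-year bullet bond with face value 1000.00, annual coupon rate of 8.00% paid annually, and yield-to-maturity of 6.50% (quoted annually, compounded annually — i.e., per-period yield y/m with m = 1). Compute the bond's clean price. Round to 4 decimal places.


Answer: Price = 1062.3352

Derivation:
Coupon per period c = face * coupon_rate / m = 80.000000
Periods per year m = 1; per-period yield y/m = 0.065000
Number of cashflows N = 5
Cashflows (t years, CF_t, discount factor 1/(1+y/m)^(m*t), PV):
  t = 1.0000: CF_t = 80.000000, DF = 0.938967, PV = 75.117371
  t = 2.0000: CF_t = 80.000000, DF = 0.881659, PV = 70.532743
  t = 3.0000: CF_t = 80.000000, DF = 0.827849, PV = 66.227927
  t = 4.0000: CF_t = 80.000000, DF = 0.777323, PV = 62.185847
  t = 5.0000: CF_t = 1080.000000, DF = 0.729881, PV = 788.271303
Price P = sum_t PV_t = 1062.335192


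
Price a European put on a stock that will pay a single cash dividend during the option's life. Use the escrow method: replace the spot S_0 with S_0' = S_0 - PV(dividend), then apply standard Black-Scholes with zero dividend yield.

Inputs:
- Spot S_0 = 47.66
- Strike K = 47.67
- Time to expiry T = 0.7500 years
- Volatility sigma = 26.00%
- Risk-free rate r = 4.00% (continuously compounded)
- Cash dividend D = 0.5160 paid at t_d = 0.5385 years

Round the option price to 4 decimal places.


PV(D) = D * exp(-r * t_d) = 0.5160 * 0.97869033 = 0.50500421
S_0' = S_0 - PV(D) = 47.6600 - 0.50500421 = 47.15499579
d1 = (ln(S_0'/K) + (r + sigma^2/2)*T) / (sigma*sqrt(T)) = 0.19757677
d2 = d1 - sigma*sqrt(T) = -0.02758984
exp(-rT) = 0.97044553
N(-d1) = 0.42168811; N(-d2) = 0.51100536
P = K * exp(-rT) * N(-d2) - S_0' * N(-d1) = 47.6700 * 0.97044553 * 0.51100536 - 47.15499579 * 0.42168811 = 3.7550

Answer: Price = 3.7550
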